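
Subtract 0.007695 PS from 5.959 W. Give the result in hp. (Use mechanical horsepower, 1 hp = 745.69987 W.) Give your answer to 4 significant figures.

5.959 W = 0.00799115 hp and 0.007695 PS = 0.00758973 hp.
0.00799115 − 0.00758973 ≈ 0.0004014 hp.

0.0004014 hp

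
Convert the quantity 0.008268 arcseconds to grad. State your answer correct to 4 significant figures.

2.552e-6 grad

1 arcsec = 0.000308642 grad.
Thus 0.008268 × 0.000308642 ≈ 2.552e-6 grad.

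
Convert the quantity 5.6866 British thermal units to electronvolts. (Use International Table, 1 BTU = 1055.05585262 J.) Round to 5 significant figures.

1 BTU = 6.58514e+21 eV.
Then 5.6866 × 6.58514e+21 ≈ 3.7447e+22 eV.

3.7447e+22 electronvolts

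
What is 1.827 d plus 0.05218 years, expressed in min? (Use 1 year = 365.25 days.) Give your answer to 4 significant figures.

1.827 d = 2630.88 min and 0.05218 yr = 27444.6 min.
2630.88 + 27444.6 ≈ 30080 min.

30080 min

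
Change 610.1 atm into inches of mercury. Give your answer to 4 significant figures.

1 atm = 29.9213 inHg.
Thus 610.1 × 29.9213 ≈ 18250 inHg.

18250 inches of mercury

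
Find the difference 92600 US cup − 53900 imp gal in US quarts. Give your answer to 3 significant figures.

-236000 US qt

92600 US cup = 23150.0 US qt and 53900 imp gal = 258925 US qt.
23150.0 − 258925 ≈ -236000 US qt.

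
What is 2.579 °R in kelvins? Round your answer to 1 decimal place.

°R = K × 9/5.
Applying the formula gives 1.4 K.

1.4 K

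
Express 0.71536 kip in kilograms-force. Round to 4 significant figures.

324.5 kilograms-force

1 kip = 453.592 kgf.
0.71536 × 453.592 ≈ 324.5 kgf.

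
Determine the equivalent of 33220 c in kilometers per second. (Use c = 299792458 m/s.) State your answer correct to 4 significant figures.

1 speed of light = 299792 km/s.
Thus 33220 × 299792 ≈ 9.959e+9 km/s.

9.959e+9 kilometers per second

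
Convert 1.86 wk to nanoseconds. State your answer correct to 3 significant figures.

1 wk = 6.04800e+14 nanoseconds.
Then 1.86 × 6.04800e+14 ≈ 1.12e+15 ns.

1.12e+15 ns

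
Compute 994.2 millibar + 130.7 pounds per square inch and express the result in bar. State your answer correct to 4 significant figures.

10.01 bar

994.2 mbar = 0.994200 bar and 130.7 psi = 9.01145 bar.
0.994200 + 9.01145 ≈ 10.01 bar.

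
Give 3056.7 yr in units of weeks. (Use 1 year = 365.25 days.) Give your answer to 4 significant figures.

159500 wk

1 yr = 52.1786 weeks.
So 3056.7 × 52.1786 ≈ 159500 wk.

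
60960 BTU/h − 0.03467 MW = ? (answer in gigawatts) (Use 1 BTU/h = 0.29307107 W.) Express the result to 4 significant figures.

-1.680 × 10^-5 GW

60960 BTU/h = 1.78656 × 10^-5 GW and 0.03467 MW = 3.46700 × 10^-5 GW.
1.78656 × 10^-5 − 3.46700 × 10^-5 ≈ -1.680 × 10^-5 GW.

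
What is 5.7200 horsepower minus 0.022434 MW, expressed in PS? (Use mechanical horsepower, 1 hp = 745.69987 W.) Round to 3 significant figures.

-24.7 PS

5.7200 hp = 5.79933 PS and 0.022434 MW = 30.5018 PS.
5.79933 − 30.5018 ≈ -24.7 PS.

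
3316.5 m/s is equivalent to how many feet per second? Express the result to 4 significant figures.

10880 ft/s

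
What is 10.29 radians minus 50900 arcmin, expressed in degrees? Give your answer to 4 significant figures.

-258.8 degrees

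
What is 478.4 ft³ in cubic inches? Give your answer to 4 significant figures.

826700 cubic inches

1 cubic foot = 1728.00 in³.
Thus 478.4 × 1728.00 ≈ 826700 in³.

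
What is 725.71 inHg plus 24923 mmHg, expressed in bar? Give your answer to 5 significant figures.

57.803 bar

725.71 inHg = 24.5754 bar and 24923 mmHg = 33.2279 bar.
24.5754 + 33.2279 ≈ 57.803 bar.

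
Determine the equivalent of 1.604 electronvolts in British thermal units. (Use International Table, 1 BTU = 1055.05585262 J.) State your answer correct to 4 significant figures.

1 eV = 1.51857e-22 BTU.
Thus 1.604 × 1.51857e-22 ≈ 2.436e-22 BTU.

2.436e-22 British thermal units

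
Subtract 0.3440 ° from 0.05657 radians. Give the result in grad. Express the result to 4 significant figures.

0.05657 rad = 3.60136 grad and 0.3440 ° = 0.382222 grad.
3.60136 − 0.382222 ≈ 3.219 grad.

3.219 gradians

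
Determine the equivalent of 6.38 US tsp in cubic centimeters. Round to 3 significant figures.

31.4 cm³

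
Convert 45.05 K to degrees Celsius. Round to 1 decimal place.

K = °C + 273.15.
Applying the formula gives -228.1 °C.

-228.1 °C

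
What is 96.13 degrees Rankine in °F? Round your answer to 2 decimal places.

°R = °F + 459.67.
Applying the formula gives -363.54 °F.

-363.54 °F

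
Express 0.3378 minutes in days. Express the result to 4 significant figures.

0.0002346 d

1 minute = 0.000694444 d.
Thus 0.3378 × 0.000694444 ≈ 0.0002346 d.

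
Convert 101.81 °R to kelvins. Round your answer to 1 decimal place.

°R = K × 9/5.
Applying the formula gives 56.6 K.

56.6 kelvins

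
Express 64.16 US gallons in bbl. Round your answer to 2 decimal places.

1.53 bbl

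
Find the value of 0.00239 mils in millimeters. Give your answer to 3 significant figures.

6.07e-5 mm

1 mil = 0.0254000 mm.
Then 0.00239 × 0.0254000 ≈ 6.07e-5 mm.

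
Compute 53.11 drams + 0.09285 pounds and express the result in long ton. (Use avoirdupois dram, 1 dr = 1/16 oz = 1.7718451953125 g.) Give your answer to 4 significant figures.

0.0001341 long tons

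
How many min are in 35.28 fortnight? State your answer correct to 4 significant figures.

1 fortnight = 20160.0 minutes.
So 35.28 × 20160.0 ≈ 711200 min.

711200 minutes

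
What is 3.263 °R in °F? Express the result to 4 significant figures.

°R = °F + 459.67.
Applying the formula gives -456.4 °F.

-456.4 °F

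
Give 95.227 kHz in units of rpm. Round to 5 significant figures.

1 kilohertz = 60000.0 revolutions per minute.
Thus 95.227 × 60000.0 ≈ 5.7136 × 10^6 rpm.

5.7136 × 10^6 rpm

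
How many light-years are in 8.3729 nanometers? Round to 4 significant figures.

1 nanometer = 1.05700e-25 ly.
So 8.3729 × 1.05700e-25 ≈ 8.850e-25 ly.

8.850e-25 ly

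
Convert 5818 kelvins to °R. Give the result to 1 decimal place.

°R = K × 9/5.
Applying the formula gives 10472.4 °R.

10472.4 °R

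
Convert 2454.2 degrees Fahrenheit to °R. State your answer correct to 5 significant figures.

°R = °F + 459.67.
Applying the formula gives 2913.9 °R.

2913.9 degrees Rankine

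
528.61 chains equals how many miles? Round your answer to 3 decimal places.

6.608 mi

1 chain = 0.0125000 miles.
Then 528.61 × 0.0125000 ≈ 6.608 mi.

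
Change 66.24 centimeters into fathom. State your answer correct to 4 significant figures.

0.3622 fathom

1 centimeter = 0.00546807 fathom.
So 66.24 × 0.00546807 ≈ 0.3622 fathom.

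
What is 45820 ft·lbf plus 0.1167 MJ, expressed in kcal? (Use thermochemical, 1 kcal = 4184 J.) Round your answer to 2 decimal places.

42.74 kilocalories

45820 ft·lbf = 14.8479 kcal and 0.1167 MJ = 27.8920 kcal.
14.8479 + 27.8920 ≈ 42.74 kcal.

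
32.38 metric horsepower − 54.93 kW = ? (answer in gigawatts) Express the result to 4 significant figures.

-3.111 × 10^-5 GW

32.38 PS = 2.38154 × 10^-5 GW and 54.93 kW = 5.49300 × 10^-5 GW.
2.38154 × 10^-5 − 5.49300 × 10^-5 ≈ -3.111 × 10^-5 GW.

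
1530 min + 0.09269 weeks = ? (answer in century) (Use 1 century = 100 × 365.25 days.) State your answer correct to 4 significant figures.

4.685e-5 century

1530 min = 2.90897e-5 century and 0.09269 wk = 1.77640e-5 century.
2.90897e-5 + 1.77640e-5 ≈ 4.685e-5 century.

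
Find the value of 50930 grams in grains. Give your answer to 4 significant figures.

786000 grains

1 g = 15.4324 grains.
Then 50930 × 15.4324 ≈ 786000 gr.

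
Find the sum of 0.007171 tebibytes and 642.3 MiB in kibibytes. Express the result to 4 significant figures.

8.358e+6 kibibytes

0.007171 TiB = 7.69980e+6 KiB and 642.3 MiB = 657715 KiB.
7.69980e+6 + 657715 ≈ 8.358e+6 KiB.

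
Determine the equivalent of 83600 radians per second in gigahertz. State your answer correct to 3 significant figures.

1.33e-5 GHz

1 radian per second = 1.59155e-10 gigahertz.
Thus 83600 × 1.59155e-10 ≈ 1.33e-5 GHz.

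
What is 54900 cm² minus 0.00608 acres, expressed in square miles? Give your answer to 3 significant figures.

-7.38 × 10^-6 mi²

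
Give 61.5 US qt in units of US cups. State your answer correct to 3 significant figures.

246 US cups

1 US quart = 4.00000 US cups.
So 61.5 × 4.00000 ≈ 246 US cup.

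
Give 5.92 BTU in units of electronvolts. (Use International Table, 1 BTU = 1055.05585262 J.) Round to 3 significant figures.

1 BTU = 6.58514 × 10^21 electronvolts.
5.92 × 6.58514 × 10^21 ≈ 3.90 × 10^22 eV.

3.90 × 10^22 eV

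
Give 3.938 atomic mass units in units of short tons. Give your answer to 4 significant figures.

7.208 × 10^-30 short tons

1 u = 1.83043 × 10^-30 short ton.
Thus 3.938 × 1.83043 × 10^-30 ≈ 7.208 × 10^-30 short ton.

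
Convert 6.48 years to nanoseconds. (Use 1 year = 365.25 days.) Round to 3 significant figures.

2.04 × 10^17 nanoseconds

1 yr = 3.15576 × 10^16 ns.
So 6.48 × 3.15576 × 10^16 ≈ 2.04 × 10^17 ns.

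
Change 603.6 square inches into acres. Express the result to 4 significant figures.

9.623 × 10^-5 acre

1 in² = 1.59423 × 10^-7 acre.
So 603.6 × 1.59423 × 10^-7 ≈ 9.623 × 10^-5 acre.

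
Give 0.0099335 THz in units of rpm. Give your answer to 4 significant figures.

1 THz = 6.00000e+13 revolutions per minute.
So 0.0099335 × 6.00000e+13 ≈ 5.960e+11 rpm.

5.960e+11 rpm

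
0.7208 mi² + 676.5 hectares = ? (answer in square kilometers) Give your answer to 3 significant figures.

0.7208 mi² = 1.86686 km² and 676.5 ha = 6.76500 km².
1.86686 + 6.76500 ≈ 8.63 km².

8.63 square kilometers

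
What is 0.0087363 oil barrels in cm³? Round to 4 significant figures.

1389 cm³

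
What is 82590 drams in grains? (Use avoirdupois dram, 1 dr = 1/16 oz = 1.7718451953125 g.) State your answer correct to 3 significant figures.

2.26 × 10^6 grains

1 dr = 27.34375 grains.
So 82590 × 27.34375 ≈ 2.26 × 10^6 gr.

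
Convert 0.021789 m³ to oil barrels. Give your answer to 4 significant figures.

0.1370 bbl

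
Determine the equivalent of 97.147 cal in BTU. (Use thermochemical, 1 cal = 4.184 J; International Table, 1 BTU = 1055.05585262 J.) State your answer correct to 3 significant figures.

1 calorie = 0.00396567 British thermal units.
Thus 97.147 × 0.00396567 ≈ 0.385 BTU.

0.385 BTU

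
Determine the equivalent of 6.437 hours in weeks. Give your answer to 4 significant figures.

0.03832 wk

1 hour = 0.00595238 weeks.
6.437 × 0.00595238 ≈ 0.03832 wk.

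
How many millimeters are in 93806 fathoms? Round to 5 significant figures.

1.7155e+8 mm

1 fathom = 1828.80 millimeters.
93806 × 1828.80 ≈ 1.7155e+8 mm.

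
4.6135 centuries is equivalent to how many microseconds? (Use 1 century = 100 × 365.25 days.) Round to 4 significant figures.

1 century = 3.15576e+15 μs.
So 4.6135 × 3.15576e+15 ≈ 1.456e+16 μs.

1.456e+16 μs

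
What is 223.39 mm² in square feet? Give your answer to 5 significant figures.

0.0024045 ft²

1 square millimeter = 1.07639 × 10^-5 ft².
So 223.39 × 1.07639 × 10^-5 ≈ 0.0024045 ft².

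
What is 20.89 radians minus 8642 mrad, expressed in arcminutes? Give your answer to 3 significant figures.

42100 arcminutes

20.89 rad = 71814.5 arcmin and 8642 mrad = 29709.0 arcmin.
71814.5 − 29709.0 ≈ 42100 arcmin.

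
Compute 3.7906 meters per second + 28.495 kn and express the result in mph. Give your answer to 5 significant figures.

3.7906 m/s = 8.47933 mph and 28.495 kn = 32.7915 mph.
8.47933 + 32.7915 ≈ 41.271 mph.

41.271 mph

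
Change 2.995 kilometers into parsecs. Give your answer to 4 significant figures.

1 km = 3.24078 × 10^-14 parsecs.
2.995 × 3.24078 × 10^-14 ≈ 9.706 × 10^-14 pc.

9.706 × 10^-14 pc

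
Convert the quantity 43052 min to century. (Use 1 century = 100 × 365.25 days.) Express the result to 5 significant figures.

1 min = 1.90129e-8 centuries.
43052 × 1.90129e-8 ≈ 0.00081854 century.

0.00081854 century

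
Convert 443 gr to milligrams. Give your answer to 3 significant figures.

1 grain = 64.7989 milligrams.
So 443 × 64.7989 ≈ 28700 mg.

28700 mg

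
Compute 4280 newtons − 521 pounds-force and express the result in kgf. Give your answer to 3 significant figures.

4280 N = 436.439 kgf and 521 lbf = 236.322 kgf.
436.439 − 236.322 ≈ 200 kgf.

200 kilograms-force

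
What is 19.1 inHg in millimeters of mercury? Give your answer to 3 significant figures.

1 inHg = 25.4000 mmHg.
Then 19.1 × 25.4000 ≈ 485 mmHg.

485 mmHg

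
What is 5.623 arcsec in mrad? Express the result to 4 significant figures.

0.02726 milliradians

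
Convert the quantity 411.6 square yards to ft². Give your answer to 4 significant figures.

3704 ft²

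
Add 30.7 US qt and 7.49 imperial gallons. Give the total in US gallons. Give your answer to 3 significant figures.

16.7 US gal

30.7 US qt = 7.67500 US gal and 7.49 imp gal = 8.99511 US gal.
7.67500 + 8.99511 ≈ 16.7 US gal.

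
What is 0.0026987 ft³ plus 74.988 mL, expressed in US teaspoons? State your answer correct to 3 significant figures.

30.7 US tsp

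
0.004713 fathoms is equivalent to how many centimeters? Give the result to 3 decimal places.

1 fathom = 182.880 centimeters.
0.004713 × 182.880 ≈ 0.862 cm.

0.862 cm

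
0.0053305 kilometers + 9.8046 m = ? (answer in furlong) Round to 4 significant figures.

0.07524 furlong

0.0053305 km = 0.0264978 furlong and 9.8046 m = 0.0487384 furlong.
0.0264978 + 0.0487384 ≈ 0.07524 furlong.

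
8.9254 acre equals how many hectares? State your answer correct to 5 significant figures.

3.6120 ha

1 acre = 0.404686 hectares.
Then 8.9254 × 0.404686 ≈ 3.6120 ha.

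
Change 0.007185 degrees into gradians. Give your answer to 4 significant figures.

0.007983 gradians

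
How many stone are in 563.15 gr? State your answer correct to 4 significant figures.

0.005746 st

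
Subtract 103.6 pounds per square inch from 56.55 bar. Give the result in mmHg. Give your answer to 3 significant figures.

56.55 bar = 42416.0 mmHg and 103.6 psi = 5357.67 mmHg.
42416.0 − 5357.67 ≈ 37100 mmHg.

37100 millimeters of mercury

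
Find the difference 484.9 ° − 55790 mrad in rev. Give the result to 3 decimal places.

484.9 ° = 1.34694 rev and 55790 mrad = 8.87925 rev.
1.34694 − 8.87925 ≈ -7.532 rev.

-7.532 rev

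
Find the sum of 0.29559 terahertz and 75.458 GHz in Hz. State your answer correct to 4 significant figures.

0.29559 THz = 2.95590 × 10^11 Hz and 75.458 GHz = 7.54580 × 10^10 Hz.
2.95590 × 10^11 + 7.54580 × 10^10 ≈ 3.710 × 10^11 Hz.

3.710 × 10^11 Hz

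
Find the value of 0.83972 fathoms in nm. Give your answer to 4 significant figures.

1 fathom = 1.82880 × 10^9 nm.
Then 0.83972 × 1.82880 × 10^9 ≈ 1.536 × 10^9 nm.

1.536 × 10^9 nanometers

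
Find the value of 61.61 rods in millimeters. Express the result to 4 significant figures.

1 rod = 5029.20 millimeters.
Thus 61.61 × 5029.20 ≈ 309800 mm.

309800 mm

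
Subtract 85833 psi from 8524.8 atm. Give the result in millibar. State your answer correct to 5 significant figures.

2.7198 × 10^6 mbar

8524.8 atm = 8.63775 × 10^6 mbar and 85833 psi = 5.91798 × 10^6 mbar.
8.63775 × 10^6 − 5.91798 × 10^6 ≈ 2.7198 × 10^6 mbar.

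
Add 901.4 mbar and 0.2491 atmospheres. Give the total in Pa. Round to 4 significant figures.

115400 pascals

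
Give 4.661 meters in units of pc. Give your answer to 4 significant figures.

1 m = 3.24078e-17 parsecs.
4.661 × 3.24078e-17 ≈ 1.511e-16 pc.

1.511e-16 pc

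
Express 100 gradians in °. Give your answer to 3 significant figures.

90.0 °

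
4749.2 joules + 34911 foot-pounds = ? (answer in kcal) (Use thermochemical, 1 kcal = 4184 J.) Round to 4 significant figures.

12.45 kcal

4749.2 J = 1.13509 kcal and 34911 ft·lbf = 11.3128 kcal.
1.13509 + 11.3128 ≈ 12.45 kcal.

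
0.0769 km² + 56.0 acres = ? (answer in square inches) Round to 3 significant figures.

4.70e+8 in²

0.0769 km² = 1.19195e+8 in² and 56.0 acre = 3.51268e+8 in².
1.19195e+8 + 3.51268e+8 ≈ 4.70e+8 in².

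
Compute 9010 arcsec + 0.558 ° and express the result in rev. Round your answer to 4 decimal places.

0.0085 rev

9010 arcsec = 0.00695216 rev and 0.558 ° = 0.00155000 rev.
0.00695216 + 0.00155000 ≈ 0.0085 rev.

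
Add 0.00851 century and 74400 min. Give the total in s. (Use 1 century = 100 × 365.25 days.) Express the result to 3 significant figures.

3.13e+7 s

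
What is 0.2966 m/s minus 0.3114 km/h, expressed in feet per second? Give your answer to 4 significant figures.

0.2966 m/s = 0.973097 ft/s and 0.3114 km/h = 0.283793 ft/s.
0.973097 − 0.283793 ≈ 0.6893 ft/s.

0.6893 ft/s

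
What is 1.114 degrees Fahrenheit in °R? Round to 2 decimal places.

460.78 degrees Rankine

°R = °F + 459.67.
Applying the formula gives 460.78 °R.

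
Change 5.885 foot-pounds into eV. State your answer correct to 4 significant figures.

4.980e+19 eV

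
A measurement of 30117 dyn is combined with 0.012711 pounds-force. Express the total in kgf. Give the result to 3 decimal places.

0.036 kilograms-force

30117 dyn = 0.0307108 kgf and 0.012711 lbf = 0.00576561 kgf.
0.0307108 + 0.00576561 ≈ 0.036 kgf.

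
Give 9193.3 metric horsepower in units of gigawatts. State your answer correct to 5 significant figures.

1 metric horsepower = 7.35499 × 10^-7 GW.
Thus 9193.3 × 7.35499 × 10^-7 ≈ 0.0067617 GW.

0.0067617 gigawatts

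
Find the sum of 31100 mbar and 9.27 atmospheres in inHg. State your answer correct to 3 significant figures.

1200 inches of mercury

31100 mbar = 918.382 inHg and 9.27 atm = 277.370 inHg.
918.382 + 277.370 ≈ 1200 inHg.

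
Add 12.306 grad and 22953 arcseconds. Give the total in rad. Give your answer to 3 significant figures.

12.306 grad = 0.193302 rad and 22953 arcsec = 0.111279 rad.
0.193302 + 0.111279 ≈ 0.305 rad.

0.305 rad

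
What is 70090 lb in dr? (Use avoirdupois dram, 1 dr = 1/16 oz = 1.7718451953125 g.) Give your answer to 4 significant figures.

1 pound = 256.000 drams.
70090 × 256.000 ≈ 1.794e+7 dr.

1.794e+7 drams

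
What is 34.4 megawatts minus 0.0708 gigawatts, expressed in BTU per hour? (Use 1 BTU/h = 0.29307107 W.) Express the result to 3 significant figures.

34.4 MW = 1.17378 × 10^8 BTU/h and 0.0708 GW = 2.41580 × 10^8 BTU/h.
1.17378 × 10^8 − 2.41580 × 10^8 ≈ -1.24 × 10^8 BTU/h.

-1.24 × 10^8 BTU/h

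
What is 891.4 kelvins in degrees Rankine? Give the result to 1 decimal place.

1604.5 °R

°R = K × 9/5.
Applying the formula gives 1604.5 °R.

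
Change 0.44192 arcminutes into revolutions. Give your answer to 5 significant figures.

1 arcmin = 4.62963e-5 revolutions.
0.44192 × 4.62963e-5 ≈ 2.0459e-5 rev.

2.0459e-5 revolutions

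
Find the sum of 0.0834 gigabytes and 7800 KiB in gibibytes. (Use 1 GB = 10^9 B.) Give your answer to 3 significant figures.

0.0851 GiB

0.0834 GB = 0.0776723 GiB and 7800 KiB = 0.00743866 GiB.
0.0776723 + 0.00743866 ≈ 0.0851 GiB.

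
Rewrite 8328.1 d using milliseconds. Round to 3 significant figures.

7.20e+11 milliseconds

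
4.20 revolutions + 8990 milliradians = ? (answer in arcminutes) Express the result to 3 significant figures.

4.20 rev = 90720.0 arcmin and 8990 mrad = 30905.3 arcmin.
90720.0 + 30905.3 ≈ 122000 arcmin.

122000 arcmin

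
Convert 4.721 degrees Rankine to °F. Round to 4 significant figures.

-454.9 degrees Fahrenheit

°R = °F + 459.67.
Applying the formula gives -454.9 °F.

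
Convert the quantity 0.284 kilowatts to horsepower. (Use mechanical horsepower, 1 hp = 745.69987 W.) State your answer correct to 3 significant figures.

1 kW = 1.34102 horsepower.
Thus 0.284 × 1.34102 ≈ 0.381 hp.

0.381 hp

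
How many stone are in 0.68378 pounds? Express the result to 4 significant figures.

0.04884 st

1 lb = 0.0714286 st.
So 0.68378 × 0.0714286 ≈ 0.04884 st.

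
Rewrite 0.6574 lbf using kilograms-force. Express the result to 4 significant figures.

1 pound-force = 0.453592 kgf.
Thus 0.6574 × 0.453592 ≈ 0.2982 kgf.

0.2982 kilograms-force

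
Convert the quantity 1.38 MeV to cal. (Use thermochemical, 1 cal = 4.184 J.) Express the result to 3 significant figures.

1 MeV = 3.82929 × 10^-14 cal.
Thus 1.38 × 3.82929 × 10^-14 ≈ 5.28 × 10^-14 cal.

5.28 × 10^-14 calories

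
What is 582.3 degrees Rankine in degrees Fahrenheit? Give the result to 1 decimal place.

°R = °F + 459.67.
Applying the formula gives 122.6 °F.

122.6 degrees Fahrenheit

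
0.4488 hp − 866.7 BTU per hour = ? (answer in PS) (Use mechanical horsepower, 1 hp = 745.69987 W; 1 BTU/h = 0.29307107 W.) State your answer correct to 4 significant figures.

0.1097 PS

0.4488 hp = 0.455025 PS and 866.7 BTU/h = 0.345350 PS.
0.455025 − 0.345350 ≈ 0.1097 PS.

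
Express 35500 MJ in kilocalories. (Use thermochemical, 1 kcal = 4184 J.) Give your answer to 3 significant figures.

1 megajoule = 239.006 kilocalories.
35500 × 239.006 ≈ 8.48 × 10^6 kcal.

8.48 × 10^6 kilocalories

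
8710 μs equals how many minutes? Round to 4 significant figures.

0.0001452 min

1 microsecond = 1.66667e-8 min.
8710 × 1.66667e-8 ≈ 0.0001452 min.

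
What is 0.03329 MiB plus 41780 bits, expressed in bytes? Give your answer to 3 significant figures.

0.03329 MiB = 34907.1 B and 41780 bit = 5222.50 B.
34907.1 + 5222.50 ≈ 40100 B.

40100 B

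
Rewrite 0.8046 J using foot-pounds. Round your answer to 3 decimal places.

1 J = 0.737562 ft·lbf.
Thus 0.8046 × 0.737562 ≈ 0.593 ft·lbf.

0.593 ft·lbf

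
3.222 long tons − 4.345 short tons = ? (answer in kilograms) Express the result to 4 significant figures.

3.222 long ton = 3273.70 kg and 4.345 short ton = 3941.72 kg.
3273.70 − 3941.72 ≈ -668.0 kg.

-668.0 kg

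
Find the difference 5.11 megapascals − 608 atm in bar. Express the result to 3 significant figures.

-565 bar

5.11 MPa = 51.1000 bar and 608 atm = 616.056 bar.
51.1000 − 616.056 ≈ -565 bar.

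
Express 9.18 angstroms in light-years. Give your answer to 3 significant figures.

9.70 × 10^-26 light-years

1 angstrom = 1.05700 × 10^-26 light-years.
Then 9.18 × 1.05700 × 10^-26 ≈ 9.70 × 10^-26 ly.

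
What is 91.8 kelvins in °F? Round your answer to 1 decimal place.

-294.4 °F

K = (°F + 459.67) × 5/9.
Applying the formula gives -294.4 °F.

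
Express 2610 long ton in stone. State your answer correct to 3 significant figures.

418000 st

1 long ton = 160.000 stone.
Then 2610 × 160.000 ≈ 418000 st.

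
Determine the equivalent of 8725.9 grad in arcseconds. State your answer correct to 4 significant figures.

2.827 × 10^7 arcsec

1 gradian = 3240.00 arcseconds.
8725.9 × 3240.00 ≈ 2.827 × 10^7 arcsec.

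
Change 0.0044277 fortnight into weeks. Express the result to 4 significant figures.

1 fortnight = 2.00000 weeks.
0.0044277 × 2.00000 ≈ 0.008855 wk.

0.008855 wk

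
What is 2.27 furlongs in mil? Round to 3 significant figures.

1 furlong = 7.92000 × 10^6 mil.
Thus 2.27 × 7.92000 × 10^6 ≈ 1.80 × 10^7 mil.

1.80 × 10^7 mil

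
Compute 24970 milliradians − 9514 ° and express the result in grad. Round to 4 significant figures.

24970 mrad = 1589.64 grad and 9514 ° = 10571.1 grad.
1589.64 − 10571.1 ≈ -8981 grad.

-8981 grad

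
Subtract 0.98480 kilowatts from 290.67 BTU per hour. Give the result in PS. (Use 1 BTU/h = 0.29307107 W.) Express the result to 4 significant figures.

290.67 BTU/h = 0.115822 PS and 0.98480 kW = 1.33896 PS.
0.115822 − 1.33896 ≈ -1.223 PS.

-1.223 metric horsepower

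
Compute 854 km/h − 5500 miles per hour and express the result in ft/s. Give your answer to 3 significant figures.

-7290 feet per second

854 km/h = 778.288 ft/s and 5500 mph = 8066.67 ft/s.
778.288 − 8066.67 ≈ -7290 ft/s.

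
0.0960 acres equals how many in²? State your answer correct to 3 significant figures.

1 acre = 6.27264 × 10^6 square inches.
0.0960 × 6.27264 × 10^6 ≈ 602000 in².

602000 square inches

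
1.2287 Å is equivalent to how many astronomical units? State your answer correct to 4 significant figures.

1 Å = 6.68459e-22 au.
1.2287 × 6.68459e-22 ≈ 8.213e-22 au.

8.213e-22 astronomical units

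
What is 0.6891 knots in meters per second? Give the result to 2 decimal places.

1 kn = 0.514444 meters per second.
So 0.6891 × 0.514444 ≈ 0.35 m/s.

0.35 meters per second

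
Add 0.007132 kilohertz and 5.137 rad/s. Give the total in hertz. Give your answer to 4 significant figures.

7.950 hertz

0.007132 kHz = 7.13200 Hz and 5.137 rad/s = 0.817579 Hz.
7.13200 + 0.817579 ≈ 7.950 Hz.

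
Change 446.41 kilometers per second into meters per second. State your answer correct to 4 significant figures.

1 kilometer per second = 1000.00 m/s.
So 446.41 × 1000.00 ≈ 446400 m/s.

446400 meters per second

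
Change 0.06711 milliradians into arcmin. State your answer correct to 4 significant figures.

1 mrad = 3.43775 arcmin.
Thus 0.06711 × 3.43775 ≈ 0.2307 arcmin.

0.2307 arcmin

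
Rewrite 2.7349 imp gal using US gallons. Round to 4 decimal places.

1 imp gal = 1.20095 US gal.
Then 2.7349 × 1.20095 ≈ 3.2845 US gal.

3.2845 US gal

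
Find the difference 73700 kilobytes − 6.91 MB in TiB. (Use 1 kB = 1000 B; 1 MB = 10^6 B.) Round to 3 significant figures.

73700 kB = 6.70298 × 10^-5 TiB and 6.91 MB = 6.28461 × 10^-6 TiB.
6.70298 × 10^-5 − 6.28461 × 10^-6 ≈ 6.07 × 10^-5 TiB.

6.07 × 10^-5 tebibytes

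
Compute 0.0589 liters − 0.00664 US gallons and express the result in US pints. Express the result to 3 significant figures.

0.0714 US pt

0.0589 L = 0.124478 US pt and 0.00664 US gal = 0.0531200 US pt.
0.124478 − 0.0531200 ≈ 0.0714 US pt.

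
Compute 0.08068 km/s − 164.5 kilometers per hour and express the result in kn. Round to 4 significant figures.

68.01 kn

0.08068 km/s = 156.829 kn and 164.5 km/h = 88.8229 kn.
156.829 − 88.8229 ≈ 68.01 kn.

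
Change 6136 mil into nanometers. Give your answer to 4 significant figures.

1.559e+8 nanometers

1 mil = 25400.0 nm.
6136 × 25400.0 ≈ 1.559e+8 nm.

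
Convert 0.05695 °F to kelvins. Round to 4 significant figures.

K = (°F + 459.67) × 5/9.
Applying the formula gives 255.4 K.

255.4 K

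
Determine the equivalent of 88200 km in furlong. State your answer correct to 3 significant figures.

438000 furlong

1 km = 4.97097 furlongs.
Then 88200 × 4.97097 ≈ 438000 furlong.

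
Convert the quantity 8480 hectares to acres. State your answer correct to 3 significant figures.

21000 acre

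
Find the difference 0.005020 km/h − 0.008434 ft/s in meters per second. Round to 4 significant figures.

0.005020 km/h = 0.00139444 m/s and 0.008434 ft/s = 0.00257068 m/s.
0.00139444 − 0.00257068 ≈ -0.001176 m/s.

-0.001176 meters per second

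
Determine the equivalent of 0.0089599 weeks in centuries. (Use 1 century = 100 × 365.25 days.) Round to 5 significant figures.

1 week = 0.000191650 centuries.
0.0089599 × 0.000191650 ≈ 1.7172 × 10^-6 century.

1.7172 × 10^-6 centuries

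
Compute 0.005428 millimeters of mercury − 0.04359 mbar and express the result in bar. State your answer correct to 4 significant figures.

0.005428 mmHg = 7.23674 × 10^-6 bar and 0.04359 mbar = 4.35900 × 10^-5 bar.
7.23674 × 10^-6 − 4.35900 × 10^-5 ≈ -3.635 × 10^-5 bar.

-3.635 × 10^-5 bar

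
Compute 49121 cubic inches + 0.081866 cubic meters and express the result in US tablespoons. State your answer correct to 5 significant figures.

59974 US tbsp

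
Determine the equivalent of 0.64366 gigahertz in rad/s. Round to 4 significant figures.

4.044e+9 radians per second

1 gigahertz = 6.28319e+9 rad/s.
Thus 0.64366 × 6.28319e+9 ≈ 4.044e+9 rad/s.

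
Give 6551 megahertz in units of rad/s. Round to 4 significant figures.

1 megahertz = 6.28319 × 10^6 rad/s.
Then 6551 × 6.28319 × 10^6 ≈ 4.116 × 10^10 rad/s.

4.116 × 10^10 rad/s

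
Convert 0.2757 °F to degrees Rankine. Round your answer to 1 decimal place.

°R = °F + 459.67.
Applying the formula gives 459.9 °R.

459.9 degrees Rankine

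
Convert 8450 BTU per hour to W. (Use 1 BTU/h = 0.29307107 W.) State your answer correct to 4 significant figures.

1 BTU per hour = 0.293071 W.
Thus 8450 × 0.293071 ≈ 2476 W.

2476 watts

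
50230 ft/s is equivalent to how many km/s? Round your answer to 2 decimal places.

15.31 kilometers per second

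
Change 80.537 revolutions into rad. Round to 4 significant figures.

506.0 radians

1 rev = 6.28319 radians.
So 80.537 × 6.28319 ≈ 506.0 rad.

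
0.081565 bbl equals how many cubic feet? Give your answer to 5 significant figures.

0.45795 ft³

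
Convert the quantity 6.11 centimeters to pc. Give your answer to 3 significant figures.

1.98 × 10^-18 pc

1 centimeter = 3.24078 × 10^-19 pc.
Then 6.11 × 3.24078 × 10^-19 ≈ 1.98 × 10^-18 pc.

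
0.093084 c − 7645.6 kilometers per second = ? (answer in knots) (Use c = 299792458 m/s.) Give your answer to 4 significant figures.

0.093084 c = 5.42447e+7 kn and 7645.6 km/s = 1.48619e+7 kn.
5.42447e+7 − 1.48619e+7 ≈ 3.938e+7 kn.

3.938e+7 knots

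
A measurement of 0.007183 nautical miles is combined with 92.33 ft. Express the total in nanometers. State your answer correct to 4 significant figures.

4.145 × 10^10 nanometers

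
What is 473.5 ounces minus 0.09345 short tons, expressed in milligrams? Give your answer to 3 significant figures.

473.5 oz = 1.34235e+7 mg and 0.09345 short ton = 8.47764e+7 mg.
1.34235e+7 − 8.47764e+7 ≈ -7.14e+7 mg.

-7.14e+7 milligrams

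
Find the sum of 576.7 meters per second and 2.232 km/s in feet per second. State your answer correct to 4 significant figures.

9215 feet per second

576.7 m/s = 1892.06 ft/s and 2.232 km/s = 7322.83 ft/s.
1892.06 + 7322.83 ≈ 9215 ft/s.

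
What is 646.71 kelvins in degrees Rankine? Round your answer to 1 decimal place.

1164.1 °R

°R = K × 9/5.
Applying the formula gives 1164.1 °R.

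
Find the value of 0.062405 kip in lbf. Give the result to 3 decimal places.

62.405 pounds-force

1 kip = 1000.00 lbf.
Then 0.062405 × 1000.00 ≈ 62.405 lbf.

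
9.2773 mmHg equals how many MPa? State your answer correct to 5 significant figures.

0.0012369 MPa

1 millimeter of mercury = 0.000133322 megapascals.
Thus 9.2773 × 0.000133322 ≈ 0.0012369 MPa.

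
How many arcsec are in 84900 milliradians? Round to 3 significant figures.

1 milliradian = 206.265 arcsec.
Then 84900 × 206.265 ≈ 1.75e+7 arcsec.

1.75e+7 arcsec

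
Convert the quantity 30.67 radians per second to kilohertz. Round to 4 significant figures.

0.004881 kHz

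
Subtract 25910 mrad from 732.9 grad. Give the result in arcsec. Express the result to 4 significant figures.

732.9 grad = 2.37460 × 10^6 arcsec and 25910 mrad = 5.34432 × 10^6 arcsec.
2.37460 × 10^6 − 5.34432 × 10^6 ≈ -2.970 × 10^6 arcsec.

-2.970 × 10^6 arcseconds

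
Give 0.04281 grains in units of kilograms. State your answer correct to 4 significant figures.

2.774e-6 kg

1 gr = 6.47989e-5 kg.
0.04281 × 6.47989e-5 ≈ 2.774e-6 kg.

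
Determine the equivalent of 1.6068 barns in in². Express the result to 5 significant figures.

2.4905 × 10^-25 in²

1 barn = 1.55000 × 10^-25 in².
Thus 1.6068 × 1.55000 × 10^-25 ≈ 2.4905 × 10^-25 in².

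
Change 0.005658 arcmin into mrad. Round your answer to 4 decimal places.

1 arcminute = 0.290888 mrad.
0.005658 × 0.290888 ≈ 0.0016 mrad.

0.0016 milliradians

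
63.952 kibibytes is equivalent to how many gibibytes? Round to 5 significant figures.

6.0989e-5 gibibytes

1 kibibyte = 9.53674e-7 gibibytes.
Then 63.952 × 9.53674e-7 ≈ 6.0989e-5 GiB.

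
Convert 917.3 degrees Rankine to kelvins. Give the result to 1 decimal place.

509.6 K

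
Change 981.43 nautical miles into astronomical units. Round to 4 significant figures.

1 nautical mile = 1.23799e-8 au.
So 981.43 × 1.23799e-8 ≈ 1.215e-5 au.

1.215e-5 astronomical units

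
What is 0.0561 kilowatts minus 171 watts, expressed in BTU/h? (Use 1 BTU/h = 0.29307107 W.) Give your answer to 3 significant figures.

-392 BTU/h

0.0561 kW = 191.421 BTU/h and 171 W = 583.476 BTU/h.
191.421 − 583.476 ≈ -392 BTU/h.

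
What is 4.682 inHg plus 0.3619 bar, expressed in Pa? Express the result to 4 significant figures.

4.682 inHg = 15855.1 Pa and 0.3619 bar = 36190.0 Pa.
15855.1 + 36190.0 ≈ 52050 Pa.

52050 Pa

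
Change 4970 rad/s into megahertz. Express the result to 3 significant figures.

0.000791 MHz

1 rad/s = 1.59155e-7 megahertz.
4970 × 1.59155e-7 ≈ 0.000791 MHz.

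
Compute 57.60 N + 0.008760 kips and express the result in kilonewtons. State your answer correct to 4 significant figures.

0.09657 kilonewtons

57.60 N = 0.0576000 kN and 0.008760 kip = 0.0389664 kN.
0.0576000 + 0.0389664 ≈ 0.09657 kN.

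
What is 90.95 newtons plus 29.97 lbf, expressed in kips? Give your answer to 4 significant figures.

0.05042 kip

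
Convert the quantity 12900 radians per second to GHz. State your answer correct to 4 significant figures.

2.053e-6 gigahertz

1 rad/s = 1.59155e-10 gigahertz.
Then 12900 × 1.59155e-10 ≈ 2.053e-6 GHz.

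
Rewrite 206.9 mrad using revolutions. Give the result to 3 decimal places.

1 mrad = 0.000159155 rev.
206.9 × 0.000159155 ≈ 0.033 rev.

0.033 revolutions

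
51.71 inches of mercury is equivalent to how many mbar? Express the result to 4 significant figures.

1 inch of mercury = 33.8639 mbar.
Thus 51.71 × 33.8639 ≈ 1751 mbar.

1751 millibar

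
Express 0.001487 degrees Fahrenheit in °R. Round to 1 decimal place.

°R = °F + 459.67.
Applying the formula gives 459.7 °R.

459.7 degrees Rankine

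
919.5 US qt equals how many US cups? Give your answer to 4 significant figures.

3678 US cup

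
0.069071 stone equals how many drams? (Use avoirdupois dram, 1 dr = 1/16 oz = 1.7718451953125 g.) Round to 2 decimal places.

1 stone = 3584.00 dr.
Thus 0.069071 × 3584.00 ≈ 247.55 dr.

247.55 drams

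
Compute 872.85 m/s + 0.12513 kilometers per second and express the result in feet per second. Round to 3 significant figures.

872.85 m/s = 2863.68 ft/s and 0.12513 km/s = 410.531 ft/s.
2863.68 + 410.531 ≈ 3270 ft/s.

3270 ft/s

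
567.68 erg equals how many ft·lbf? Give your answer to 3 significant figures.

1 erg = 7.37562 × 10^-8 ft·lbf.
567.68 × 7.37562 × 10^-8 ≈ 4.19 × 10^-5 ft·lbf.

4.19 × 10^-5 foot-pounds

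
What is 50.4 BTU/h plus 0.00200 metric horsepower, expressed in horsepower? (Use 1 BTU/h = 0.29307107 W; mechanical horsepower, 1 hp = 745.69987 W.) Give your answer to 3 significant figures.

0.0218 horsepower

50.4 BTU/h = 0.0198079 hp and 0.00200 PS = 0.00197264 hp.
0.0198079 + 0.00197264 ≈ 0.0218 hp.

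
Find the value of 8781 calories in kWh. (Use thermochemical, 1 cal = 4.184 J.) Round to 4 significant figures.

0.01021 kilowatt-hours

1 calorie = 1.16222 × 10^-6 kWh.
8781 × 1.16222 × 10^-6 ≈ 0.01021 kWh.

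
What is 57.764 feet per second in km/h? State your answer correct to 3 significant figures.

63.4 kilometers per hour

1 foot per second = 1.09728 km/h.
Thus 57.764 × 1.09728 ≈ 63.4 km/h.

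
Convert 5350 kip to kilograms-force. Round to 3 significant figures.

2.43e+6 kgf

1 kip = 453.592 kilograms-force.
5350 × 453.592 ≈ 2.43e+6 kgf.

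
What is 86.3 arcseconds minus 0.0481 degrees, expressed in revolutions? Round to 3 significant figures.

86.3 arcsec = 6.65895e-5 rev and 0.0481 ° = 0.000133611 rev.
6.65895e-5 − 0.000133611 ≈ -6.70e-5 rev.

-6.70e-5 rev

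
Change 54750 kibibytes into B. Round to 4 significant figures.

5.606 × 10^7 B

1 kibibyte = 1024.00 B.
Then 54750 × 1024.00 ≈ 5.606 × 10^7 B.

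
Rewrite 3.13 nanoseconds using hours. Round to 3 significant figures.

1 ns = 2.77778 × 10^-13 h.
So 3.13 × 2.77778 × 10^-13 ≈ 8.69 × 10^-13 h.

8.69 × 10^-13 hours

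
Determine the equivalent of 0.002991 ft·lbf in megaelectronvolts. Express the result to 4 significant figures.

1 foot-pound = 8.46235 × 10^12 MeV.
0.002991 × 8.46235 × 10^12 ≈ 2.531 × 10^10 MeV.

2.531 × 10^10 MeV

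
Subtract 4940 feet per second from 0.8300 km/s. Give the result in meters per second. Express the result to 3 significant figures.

-676 m/s

0.8300 km/s = 830.000 m/s and 4940 ft/s = 1505.71 m/s.
830.000 − 1505.71 ≈ -676 m/s.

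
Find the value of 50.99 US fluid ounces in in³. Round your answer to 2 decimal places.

92.02 in³

1 US fluid ounce = 1.80469 cubic inches.
Then 50.99 × 1.80469 ≈ 92.02 in³.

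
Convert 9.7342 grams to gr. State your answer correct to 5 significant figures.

150.22 gr

1 gram = 15.4324 grains.
Then 9.7342 × 15.4324 ≈ 150.22 gr.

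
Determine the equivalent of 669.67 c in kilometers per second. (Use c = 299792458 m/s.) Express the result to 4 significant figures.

2.008 × 10^8 kilometers per second

1 speed of light = 299792 km/s.
Thus 669.67 × 299792 ≈ 2.008 × 10^8 km/s.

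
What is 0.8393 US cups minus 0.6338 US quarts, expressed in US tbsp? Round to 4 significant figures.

0.8393 US cup = 13.4288 US tbsp and 0.6338 US qt = 40.5632 US tbsp.
13.4288 − 40.5632 ≈ -27.13 US tbsp.

-27.13 US tbsp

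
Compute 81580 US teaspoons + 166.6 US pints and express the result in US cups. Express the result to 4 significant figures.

2033 US cup

81580 US tsp = 1699.58 US cup and 166.6 US pt = 333.200 US cup.
1699.58 + 333.200 ≈ 2033 US cup.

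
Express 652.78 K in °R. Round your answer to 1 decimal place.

1175.0 degrees Rankine

°R = K × 9/5.
Applying the formula gives 1175.0 °R.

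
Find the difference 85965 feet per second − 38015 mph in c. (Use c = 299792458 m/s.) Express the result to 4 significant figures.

3.071 × 10^-5 c

85965 ft/s = 8.74009 × 10^-5 c and 38015 mph = 5.66866 × 10^-5 c.
8.74009 × 10^-5 − 5.66866 × 10^-5 ≈ 3.071 × 10^-5 c.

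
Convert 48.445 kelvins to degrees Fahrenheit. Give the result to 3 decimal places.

-372.469 degrees Fahrenheit

K = (°F + 459.67) × 5/9.
Applying the formula gives -372.469 °F.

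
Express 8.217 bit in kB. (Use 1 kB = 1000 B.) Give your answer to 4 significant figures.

0.001027 kilobytes

1 bit = 0.000125000 kilobytes.
So 8.217 × 0.000125000 ≈ 0.001027 kB.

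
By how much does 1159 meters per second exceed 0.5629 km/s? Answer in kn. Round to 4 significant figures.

1159 kn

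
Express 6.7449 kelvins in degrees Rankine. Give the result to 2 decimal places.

12.14 °R

°R = K × 9/5.
Applying the formula gives 12.14 °R.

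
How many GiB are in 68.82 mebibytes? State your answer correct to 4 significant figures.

0.06721 GiB

1 MiB = 0.0009765625 GiB.
Then 68.82 × 0.0009765625 ≈ 0.06721 GiB.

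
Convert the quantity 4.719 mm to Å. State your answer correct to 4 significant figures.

1 mm = 1.00000e+7 Å.
Then 4.719 × 1.00000e+7 ≈ 4.719e+7 Å.

4.719e+7 Å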